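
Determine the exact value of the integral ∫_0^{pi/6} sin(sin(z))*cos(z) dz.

1 - cos(1/2)

Let u = sin(z), so du = cos(z) dz. When z = 0, u = 0; when z = pi/6, u = 1/2.
The integral becomes ∫ sin(u) du from 0 to 1/2, with antiderivative -cos(u).
Back in z: F(z) = -cos(sin(z)).
Then F(pi/6) - F(0) = (-cos(1/2)) - (-1) = 1 - cos(1/2).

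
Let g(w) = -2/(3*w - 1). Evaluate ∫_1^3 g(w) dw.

An antiderivative is F(w) = -2*log(3*w - 1)/3.
Then F(3) - F(1) = (-log(4)) - (-2*log(2)/3) = -4*log(2)/3.

-4*log(2)/3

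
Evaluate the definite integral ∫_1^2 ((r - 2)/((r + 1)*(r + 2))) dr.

-7*log(3) + 11*log(2)

Factor the denominator: r**2 + 3*r + 2 = (r + 2)(r + 1).
Partial fractions: (r - 2)/((r + 1)*(r + 2)) = 4/(r + 2) - 3/(r + 1).
An antiderivative is F(r) = -3*log(r + 1) + 4*log(r + 2).
Then F(2) - F(1) = (-3*log(3) + 8*log(2)) - (log(81/8)) = -7*log(3) + 11*log(2).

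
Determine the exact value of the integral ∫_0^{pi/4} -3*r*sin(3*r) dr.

Integrate by parts once (u = r, dv = -3*sin(3*r) dr).
An antiderivative is F(r) = r*cos(3*r) - sin(3*r)/3.
Then F(pi/4) - F(0) = (sqrt(2)*(-3*pi - 4)/24) - (0) = sqrt(2)*(-3*pi - 4)/24.

sqrt(2)*(-3*pi - 4)/24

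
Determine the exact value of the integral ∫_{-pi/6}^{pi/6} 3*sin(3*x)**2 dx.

pi/2

Use the identity sin^2(3*x) = (1 - cos(6*x))/2.
An antiderivative is F(x) = 3*x/2 - sin(6*x)/4.
Then F(pi/6) - F(-pi/6) = (pi/4) - (-pi/4) = pi/2.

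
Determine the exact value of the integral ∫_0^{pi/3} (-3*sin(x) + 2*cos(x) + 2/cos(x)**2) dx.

-3/2 + 3*sqrt(3)

An antiderivative is F(x) = 2*sin(x) + 3*cos(x) + 2*tan(x).
Then F(pi/3) - F(0) = (3/2 + 3*sqrt(3)) - (3) = -3/2 + 3*sqrt(3).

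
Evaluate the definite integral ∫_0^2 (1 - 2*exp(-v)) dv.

2*exp(-2)

An antiderivative is F(v) = v + 2*exp(-v).
Then F(2) - F(0) = (2*exp(-2) + 2) - (2) = 2*exp(-2).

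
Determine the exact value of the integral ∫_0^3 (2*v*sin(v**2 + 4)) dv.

-cos(13) + cos(4)

Let u = v**2 + 4, so du = 2*v dv. When v = 0, u = 4; when v = 3, u = 13.
The integral becomes ∫ sin(u) du from 4 to 13, with antiderivative -cos(u).
Back in v: F(v) = -cos(v**2 + 4).
Then F(3) - F(0) = (-cos(13)) - (-cos(4)) = -cos(13) + cos(4).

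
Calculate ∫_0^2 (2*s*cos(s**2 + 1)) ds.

Let u = s**2 + 1, so du = 2*s ds. When s = 0, u = 1; when s = 2, u = 5.
The integral becomes ∫ cos(u) du from 1 to 5, with antiderivative sin(u).
Back in s: F(s) = sin(s**2 + 1).
Then F(2) - F(0) = (sin(5)) - (sin(1)) = sin(5) - sin(1).

sin(5) - sin(1)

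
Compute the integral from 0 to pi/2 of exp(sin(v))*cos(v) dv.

Let u = sin(v), so du = cos(v) dv. When v = 0, u = 0; when v = pi/2, u = 1.
The integral becomes ∫ exp(u) du from 0 to 1, with antiderivative exp(u).
Back in v: F(v) = exp(sin(v)).
Then F(pi/2) - F(0) = (E) - (1) = -1 + E.

-1 + E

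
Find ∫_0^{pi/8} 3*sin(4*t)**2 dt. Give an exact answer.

3*pi/16

Use the identity sin^2(4*t) = (1 - cos(8*t))/2.
An antiderivative is F(t) = 3*t/2 - 3*sin(8*t)/16.
Then F(pi/8) - F(0) = (3*pi/16) - (0) = 3*pi/16.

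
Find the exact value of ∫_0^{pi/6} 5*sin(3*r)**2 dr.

5*pi/12

Use the identity sin^2(3*r) = (1 - cos(6*r))/2.
An antiderivative is F(r) = 5*r/2 - 5*sin(6*r)/12.
Then F(pi/6) - F(0) = (5*pi/12) - (0) = 5*pi/12.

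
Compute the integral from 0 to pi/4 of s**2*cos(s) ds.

Integrate by parts twice (u = s^2, dv = cos(s) ds).
An antiderivative is F(s) = s**2*sin(s) + 2*s*cos(s) - 2*sin(s).
Then F(pi/4) - F(0) = (sqrt(2)*(-32 + pi**2 + 8*pi)/32) - (0) = sqrt(2)*(-32 + pi**2 + 8*pi)/32.

sqrt(2)*(-32 + pi**2 + 8*pi)/32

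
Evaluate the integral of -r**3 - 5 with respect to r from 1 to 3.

-30

By the power rule, an antiderivative is F(r) = -r**4/4 - 5*r.
Then F(3) - F(1) = (-141/4) - (-21/4) = -30.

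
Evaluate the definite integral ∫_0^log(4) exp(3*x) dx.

21

Let u = exp(x), so du = exp(x) dx. When x = 0, u = 1; when x = log(4), u = 4.
The integral becomes ∫ u**2 du from 1 to 4, with antiderivative u**3/3.
Back in x: F(x) = exp(3*x)/3.
Then F(log(4)) - F(0) = (64/3) - (1/3) = 21.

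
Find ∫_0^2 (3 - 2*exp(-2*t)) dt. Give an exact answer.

An antiderivative is F(t) = 3*t + exp(-2*t).
Then F(2) - F(0) = (exp(-4) + 6) - (1) = exp(-4) + 5.

exp(-4) + 5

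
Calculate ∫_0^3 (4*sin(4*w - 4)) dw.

Let u = 4*w - 4, so du = 4 dw. When w = 0, u = -4; when w = 3, u = 8.
The integral becomes ∫ sin(u) du from -4 to 8, with antiderivative -cos(u).
Back in w: F(w) = -cos(4*w - 4).
Then F(3) - F(0) = (-cos(8)) - (-cos(4)) = cos(4) - cos(8).

cos(4) - cos(8)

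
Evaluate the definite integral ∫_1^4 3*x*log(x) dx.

-45/4 + 48*log(2)

Integrate by parts once (u = ln x, dv = 3*x dx).
An antiderivative is F(x) = 3*x**2*(2*log(x) - 1)/4.
Then F(4) - F(1) = (-12 + 48*log(2)) - (-3/4) = -45/4 + 48*log(2).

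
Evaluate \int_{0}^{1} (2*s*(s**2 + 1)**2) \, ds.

Let u = s**2 + 1, so du = 2*s ds. When s = 0, u = 1; when s = 1, u = 2.
The integral becomes ∫ u**2 du from 1 to 2, with antiderivative u**3/3.
Back in s: F(s) = (s**2 + 1)**3/3.
Then F(1) - F(0) = (8/3) - (1/3) = 7/3.

7/3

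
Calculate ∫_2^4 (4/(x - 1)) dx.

An antiderivative is F(x) = 4*log(x - 1).
Then F(4) - F(2) = (log(81)) - (0) = log(81).

log(81)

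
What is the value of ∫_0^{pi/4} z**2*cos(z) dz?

Integrate by parts twice (u = z^2, dv = cos(z) dz).
An antiderivative is F(z) = z**2*sin(z) + 2*z*cos(z) - 2*sin(z).
Then F(pi/4) - F(0) = (sqrt(2)*(-32 + pi**2 + 8*pi)/32) - (0) = sqrt(2)*(-32 + pi**2 + 8*pi)/32.

sqrt(2)*(-32 + pi**2 + 8*pi)/32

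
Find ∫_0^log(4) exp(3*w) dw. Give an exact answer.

Let u = exp(w), so du = exp(w) dw. When w = 0, u = 1; when w = log(4), u = 4.
The integral becomes ∫ u**2 du from 1 to 4, with antiderivative u**3/3.
Back in w: F(w) = exp(3*w)/3.
Then F(log(4)) - F(0) = (64/3) - (1/3) = 21.

21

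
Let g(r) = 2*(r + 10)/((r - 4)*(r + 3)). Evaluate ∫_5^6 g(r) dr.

Factor the denominator: r**2 - r - 12 = (r + 3)(r - 4).
Partial fractions: 2*(r + 10)/((r - 4)*(r + 3)) = -2/(r + 3) + 4/(r - 4).
An antiderivative is F(r) = 4*log(r - 4) - 2*log(r + 3).
Then F(6) - F(5) = (log(16/81)) - (-log(64)) = -4*log(3) + 10*log(2).

-4*log(3) + 10*log(2)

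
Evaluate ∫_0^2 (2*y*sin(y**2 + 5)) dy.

cos(5) - cos(9)

Let u = y**2 + 5, so du = 2*y dy. When y = 0, u = 5; when y = 2, u = 9.
The integral becomes ∫ sin(u) du from 5 to 9, with antiderivative -cos(u).
Back in y: F(y) = -cos(y**2 + 5).
Then F(2) - F(0) = (-cos(9)) - (-cos(5)) = cos(5) - cos(9).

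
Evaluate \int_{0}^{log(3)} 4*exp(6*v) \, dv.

Let u = exp(v), so du = exp(v) dv. When v = 0, u = 1; when v = log(3), u = 3.
The integral becomes 4·∫ u**5 du from 1 to 3, with antiderivative 2*u**6/3.
Back in v: F(v) = 2*exp(6*v)/3.
Then F(log(3)) - F(0) = (486) - (2/3) = 1456/3.

1456/3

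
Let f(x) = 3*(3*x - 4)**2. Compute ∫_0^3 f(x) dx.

Let u = 3*x - 4, so du = 3 dx. When x = 0, u = -4; when x = 3, u = 5.
The integral becomes ∫ u**2 du from -4 to 5, with antiderivative u**3/3.
Back in x: F(x) = (3*x - 4)**3/3.
Then F(3) - F(0) = (125/3) - (-64/3) = 63.

63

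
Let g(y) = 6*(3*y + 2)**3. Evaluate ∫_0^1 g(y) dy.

Let u = 3*y + 2, so du = 3 dy. When y = 0, u = 2; when y = 1, u = 5.
The integral becomes 2·∫ u**3 du from 2 to 5, with antiderivative u**4/2.
Back in y: F(y) = (3*y + 2)**4/2.
Then F(1) - F(0) = (625/2) - (8) = 609/2.

609/2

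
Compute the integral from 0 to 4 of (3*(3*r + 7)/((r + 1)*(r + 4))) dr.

Factor the denominator: r**2 + 5*r + 4 = (r + 4)(r + 1).
Partial fractions: 3*(3*r + 7)/((r + 1)*(r + 4)) = 5/(r + 4) + 4/(r + 1).
An antiderivative is F(r) = 4*log(r + 1) + 5*log(r + 4).
Then F(4) - F(0) = (4*log(5) + 15*log(2)) - (10*log(2)) = 5*log(2) + 4*log(5).

5*log(2) + 4*log(5)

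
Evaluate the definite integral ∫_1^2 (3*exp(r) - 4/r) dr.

An antiderivative is F(r) = 3*exp(r) - 4*log(r).
Then F(2) - F(1) = (-log(16) + 3*exp(2)) - (3*exp(1)) = -3*exp(1) - log(16) + 3*exp(2).

-3*exp(1) - log(16) + 3*exp(2)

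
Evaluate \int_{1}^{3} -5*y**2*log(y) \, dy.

Integrate by parts once (u = ln y, dv = -5*y**2 dy).
An antiderivative is F(y) = -5*y**3*(3*log(y) - 1)/9.
Then F(3) - F(1) = (15 - 45*log(3)) - (5/9) = 130/9 - 45*log(3).

130/9 - 45*log(3)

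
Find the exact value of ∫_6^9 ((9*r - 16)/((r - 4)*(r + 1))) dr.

Factor the denominator: r**2 - 3*r - 4 = (r + 1)(r - 4).
Partial fractions: (9*r - 16)/((r - 4)*(r + 1)) = 5/(r + 1) + 4/(r - 4).
An antiderivative is F(r) = 4*log(r - 4) + 5*log(r + 1).
Then F(9) - F(6) = (5*log(2) + 9*log(5)) - (4*log(2) + 5*log(7)) = -5*log(7) + log(2) + 9*log(5).

-5*log(7) + log(2) + 9*log(5)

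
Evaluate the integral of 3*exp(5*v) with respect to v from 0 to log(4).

Let u = exp(v), so du = exp(v) dv. When v = 0, u = 1; when v = log(4), u = 4.
The integral becomes 3·∫ u**4 du from 1 to 4, with antiderivative 3*u**5/5.
Back in v: F(v) = 3*exp(5*v)/5.
Then F(log(4)) - F(0) = (3072/5) - (3/5) = 3069/5.

3069/5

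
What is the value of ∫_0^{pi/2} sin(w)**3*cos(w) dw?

1/4

Let u = sin(w), so du = cos(w) dw. When w = 0, u = 0; when w = pi/2, u = 1.
The integral becomes ∫ u**3 du from 0 to 1, with antiderivative u**4/4.
Back in w: F(w) = sin(w)**4/4.
Then F(pi/2) - F(0) = (1/4) - (0) = 1/4.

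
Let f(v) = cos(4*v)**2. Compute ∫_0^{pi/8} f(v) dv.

pi/16

Use the identity cos^2(4*v) = (1 + cos(8*v))/2.
An antiderivative is F(v) = v/2 + sin(8*v)/16.
Then F(pi/8) - F(0) = (pi/16) - (0) = pi/16.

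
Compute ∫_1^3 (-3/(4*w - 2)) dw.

An antiderivative is F(w) = -3*log(4*w - 2)/4.
Then F(3) - F(1) = (-3*log(10)/4) - (-3*log(2)/4) = -3*log(5)/4.

-3*log(5)/4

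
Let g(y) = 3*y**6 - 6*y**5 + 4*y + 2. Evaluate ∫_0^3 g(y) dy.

1626/7

By the power rule, an antiderivative is F(y) = 3*y**7/7 - y**6 + 2*y**2 + 2*y.
Then F(3) - F(0) = (1626/7) - (0) = 1626/7.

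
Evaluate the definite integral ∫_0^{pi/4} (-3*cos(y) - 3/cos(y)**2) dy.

An antiderivative is F(y) = -3*sin(y) - 3*tan(y).
Then F(pi/4) - F(0) = (-3 - 3*sqrt(2)/2) - (0) = -3 - 3*sqrt(2)/2.

-3 - 3*sqrt(2)/2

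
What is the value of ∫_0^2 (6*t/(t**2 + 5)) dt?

-3*log(5) + 6*log(3)

Let u = t**2 + 5, so du = 2*t dt. When t = 0, u = 5; when t = 2, u = 9.
The integral becomes 3·∫ 1/u du from 5 to 9, with antiderivative 3*log(u).
Back in t: F(t) = 3*log(t**2 + 5).
Then F(2) - F(0) = (6*log(3)) - (3*log(5)) = -3*log(5) + 6*log(3).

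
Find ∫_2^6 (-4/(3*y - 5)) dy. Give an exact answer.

An antiderivative is F(y) = -4*log(3*y - 5)/3.
Then F(6) - F(2) = (-4*log(13)/3) - (0) = -4*log(13)/3.

-4*log(13)/3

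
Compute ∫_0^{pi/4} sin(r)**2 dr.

Use the identity sin^2(r) = (1 - cos(2*r))/2.
An antiderivative is F(r) = r/2 - sin(2*r)/4.
Then F(pi/4) - F(0) = (-1/4 + pi/8) - (0) = -1/4 + pi/8.

-1/4 + pi/8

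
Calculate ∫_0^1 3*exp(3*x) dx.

-1 + exp(3)

An antiderivative is F(x) = exp(3*x).
Then F(1) - F(0) = (exp(3)) - (1) = -1 + exp(3).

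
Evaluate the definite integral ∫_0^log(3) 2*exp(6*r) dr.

728/3

Let u = exp(r), so du = exp(r) dr. When r = 0, u = 1; when r = log(3), u = 3.
The integral becomes 2·∫ u**5 du from 1 to 3, with antiderivative u**6/3.
Back in r: F(r) = exp(6*r)/3.
Then F(log(3)) - F(0) = (243) - (1/3) = 728/3.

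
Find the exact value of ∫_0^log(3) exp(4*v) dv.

Let u = exp(v), so du = exp(v) dv. When v = 0, u = 1; when v = log(3), u = 3.
The integral becomes ∫ u**3 du from 1 to 3, with antiderivative u**4/4.
Back in v: F(v) = exp(4*v)/4.
Then F(log(3)) - F(0) = (81/4) - (1/4) = 20.

20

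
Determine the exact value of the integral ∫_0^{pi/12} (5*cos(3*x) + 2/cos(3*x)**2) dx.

An antiderivative is F(x) = 5*sin(3*x)/3 + 2*tan(3*x)/3.
Then F(pi/12) - F(0) = (2/3 + 5*sqrt(2)/6) - (0) = 2/3 + 5*sqrt(2)/6.

2/3 + 5*sqrt(2)/6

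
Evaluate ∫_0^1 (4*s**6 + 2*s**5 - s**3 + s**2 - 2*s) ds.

By the power rule, an antiderivative is F(s) = 4*s**7/7 + s**6/3 - s**4/4 + s**3/3 - s**2.
Then F(1) - F(0) = (-1/84) - (0) = -1/84.

-1/84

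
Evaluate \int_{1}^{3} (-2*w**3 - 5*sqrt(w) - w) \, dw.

By the power rule, an antiderivative is F(w) = -w**4/2 - 10*w**(3/2)/3 - w**2/2.
Then F(3) - F(1) = (-45 - 10*sqrt(3)) - (-13/3) = -122/3 - 10*sqrt(3).

-122/3 - 10*sqrt(3)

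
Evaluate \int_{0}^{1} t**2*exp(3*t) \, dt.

Integrate by parts twice (u = t^2, dv = exp(3*t) dt).
An antiderivative is F(t) = (9*t**2 - 6*t + 2)*exp(3*t)/27.
Then F(1) - F(0) = (5*exp(3)/27) - (2/27) = -2/27 + 5*exp(3)/27.

-2/27 + 5*exp(3)/27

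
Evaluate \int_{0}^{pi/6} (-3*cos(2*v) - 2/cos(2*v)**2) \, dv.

-7*sqrt(3)/4

An antiderivative is F(v) = -3*sin(2*v)/2 - tan(2*v).
Then F(pi/6) - F(0) = (-7*sqrt(3)/4) - (0) = -7*sqrt(3)/4.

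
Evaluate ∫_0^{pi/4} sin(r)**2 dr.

-1/4 + pi/8

Use the identity sin^2(r) = (1 - cos(2*r))/2.
An antiderivative is F(r) = r/2 - sin(2*r)/4.
Then F(pi/4) - F(0) = (-1/4 + pi/8) - (0) = -1/4 + pi/8.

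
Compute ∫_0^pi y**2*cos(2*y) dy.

pi/2

Integrate by parts twice (u = y^2, dv = cos(2*y) dy).
An antiderivative is F(y) = y**2*sin(2*y)/2 + y*cos(2*y)/2 - sin(2*y)/4.
Then F(pi) - F(0) = (pi/2) - (0) = pi/2.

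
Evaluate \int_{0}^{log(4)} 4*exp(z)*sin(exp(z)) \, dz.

Let u = exp(z), so du = exp(z) dz. When z = 0, u = 1; when z = log(4), u = 4.
The integral becomes 4·∫ sin(u) du from 1 to 4, with antiderivative -4*cos(u).
Back in z: F(z) = -4*cos(exp(z)).
Then F(log(4)) - F(0) = (-4*cos(4)) - (-4*cos(1)) = 4*cos(1) - 4*cos(4).

4*cos(1) - 4*cos(4)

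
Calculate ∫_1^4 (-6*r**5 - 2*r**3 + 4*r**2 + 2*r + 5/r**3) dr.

By the power rule, an antiderivative is F(r) = -r**6 - r**4/2 + 4*r**3/3 + r**2 - 5/(2*r**2).
Then F(4) - F(1) = (-395791/96) - (-5/3) = -131877/32.

-131877/32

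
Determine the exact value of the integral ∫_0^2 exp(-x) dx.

1 - exp(-2)

An antiderivative is F(x) = -exp(-x).
Then F(2) - F(0) = (-exp(-2)) - (-1) = 1 - exp(-2).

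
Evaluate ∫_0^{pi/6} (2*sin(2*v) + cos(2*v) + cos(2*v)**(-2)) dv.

An antiderivative is F(v) = sin(2*v)/2 - cos(2*v) + tan(2*v)/2.
Then F(pi/6) - F(0) = (-1/2 + 3*sqrt(3)/4) - (-1) = 1/2 + 3*sqrt(3)/4.

1/2 + 3*sqrt(3)/4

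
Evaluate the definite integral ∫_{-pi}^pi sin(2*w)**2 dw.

pi

Use the identity sin^2(2*w) = (1 - cos(4*w))/2.
An antiderivative is F(w) = w/2 - sin(4*w)/8.
Then F(pi) - F(-pi) = (pi/2) - (-pi/2) = pi.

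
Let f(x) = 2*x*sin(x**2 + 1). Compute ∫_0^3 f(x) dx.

cos(1) - cos(10)

Let u = x**2 + 1, so du = 2*x dx. When x = 0, u = 1; when x = 3, u = 10.
The integral becomes ∫ sin(u) du from 1 to 10, with antiderivative -cos(u).
Back in x: F(x) = -cos(x**2 + 1).
Then F(3) - F(0) = (-cos(10)) - (-cos(1)) = cos(1) - cos(10).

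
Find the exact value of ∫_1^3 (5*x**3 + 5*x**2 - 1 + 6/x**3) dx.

By the power rule, an antiderivative is F(x) = 5*x**4/4 + 5*x**3/3 - x - 3/x**2.
Then F(3) - F(1) = (1715/12) - (-13/12) = 144.

144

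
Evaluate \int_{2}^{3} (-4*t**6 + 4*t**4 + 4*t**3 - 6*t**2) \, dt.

By the power rule, an antiderivative is F(t) = -4*t**7/7 + 4*t**5/5 + t**4 - 2*t**3.
Then F(3) - F(2) = (-35991/35) - (-1664/35) = -34327/35.

-34327/35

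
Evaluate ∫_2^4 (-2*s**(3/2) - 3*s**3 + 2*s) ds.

By the power rule, an antiderivative is F(s) = -4*s**(5/2)/5 - 3*s**4/4 + s**2.
Then F(4) - F(2) = (-1008/5) - (-8 - 16*sqrt(2)/5) = -968/5 + 16*sqrt(2)/5.

-968/5 + 16*sqrt(2)/5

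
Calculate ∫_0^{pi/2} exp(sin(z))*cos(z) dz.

Let u = sin(z), so du = cos(z) dz. When z = 0, u = 0; when z = pi/2, u = 1.
The integral becomes ∫ exp(u) du from 0 to 1, with antiderivative exp(u).
Back in z: F(z) = exp(sin(z)).
Then F(pi/2) - F(0) = (E) - (1) = -1 + E.

-1 + E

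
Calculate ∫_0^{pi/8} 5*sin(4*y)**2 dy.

Use the identity sin^2(4*y) = (1 - cos(8*y))/2.
An antiderivative is F(y) = 5*y/2 - 5*sin(8*y)/16.
Then F(pi/8) - F(0) = (5*pi/16) - (0) = 5*pi/16.

5*pi/16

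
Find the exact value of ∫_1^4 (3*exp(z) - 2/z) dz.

An antiderivative is F(z) = 3*exp(z) - 2*log(z).
Then F(4) - F(1) = (-log(16) + 3*exp(4)) - (3*exp(1)) = -3*exp(1) - log(16) + 3*exp(4).

-3*exp(1) - log(16) + 3*exp(4)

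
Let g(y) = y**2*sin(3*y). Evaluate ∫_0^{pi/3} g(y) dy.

Integrate by parts twice (u = y^2, dv = sin(3*y) dy).
An antiderivative is F(y) = -y**2*cos(3*y)/3 + 2*y*sin(3*y)/9 + 2*cos(3*y)/27.
Then F(pi/3) - F(0) = (-2/27 + pi**2/27) - (2/27) = -4/27 + pi**2/27.

-4/27 + pi**2/27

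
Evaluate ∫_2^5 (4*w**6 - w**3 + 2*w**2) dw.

By the power rule, an antiderivative is F(w) = 4*w**7/7 - w**4/4 + 2*w**3/3.
Then F(5) - F(2) = (3743875/84) - (1564/21) = 1245873/28.

1245873/28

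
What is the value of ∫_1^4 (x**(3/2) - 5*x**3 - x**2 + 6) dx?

By the power rule, an antiderivative is F(x) = 2*x**(5/2)/5 - 5*x**4/4 - x**3/3 + 6*x.
Then F(4) - F(1) = (-4568/15) - (289/60) = -6187/20.

-6187/20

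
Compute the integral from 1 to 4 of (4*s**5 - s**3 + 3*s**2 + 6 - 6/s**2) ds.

By the power rule, an antiderivative is F(s) = 2*s**6/3 - s**4/4 + s**3 + 6*s + 6/s.
Then F(4) - F(1) = (16537/6) - (161/12) = 10971/4.

10971/4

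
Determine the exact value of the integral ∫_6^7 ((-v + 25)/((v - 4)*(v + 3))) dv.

-4*log(5) - 7*log(2) + 11*log(3)

Factor the denominator: v**2 - v - 12 = (v + 3)(v - 4).
Partial fractions: (-v + 25)/((v - 4)*(v + 3)) = -4/(v + 3) + 3/(v - 4).
An antiderivative is F(v) = 3*log(v - 4) - 4*log(v + 3).
Then F(7) - F(6) = (-4*log(5) - 4*log(2) + 3*log(3)) - (-8*log(3) + 3*log(2)) = -4*log(5) - 7*log(2) + 11*log(3).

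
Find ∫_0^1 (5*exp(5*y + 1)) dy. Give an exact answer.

Let u = 5*y + 1, so du = 5 dy. When y = 0, u = 1; when y = 1, u = 6.
The integral becomes ∫ exp(u) du from 1 to 6, with antiderivative exp(u).
Back in y: F(y) = exp(5*y + 1).
Then F(1) - F(0) = (exp(6)) - (exp(1)) = -exp(1) + exp(6).

-exp(1) + exp(6)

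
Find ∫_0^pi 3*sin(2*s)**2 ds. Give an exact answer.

3*pi/2

Use the identity sin^2(2*s) = (1 - cos(4*s))/2.
An antiderivative is F(s) = 3*s/2 - 3*sin(4*s)/8.
Then F(pi) - F(0) = (3*pi/2) - (0) = 3*pi/2.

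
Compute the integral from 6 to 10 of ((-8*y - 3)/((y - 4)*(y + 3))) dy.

-3*log(13) + log(3)

Factor the denominator: y**2 - y - 12 = (y + 3)(y - 4).
Partial fractions: (-8*y - 3)/((y - 4)*(y + 3)) = -3/(y + 3) - 5/(y - 4).
An antiderivative is F(y) = -5*log(y - 4) - 3*log(y + 3).
Then F(10) - F(6) = (-3*log(13) - 5*log(3) - 5*log(2)) - (-6*log(3) - 5*log(2)) = -3*log(13) + log(3).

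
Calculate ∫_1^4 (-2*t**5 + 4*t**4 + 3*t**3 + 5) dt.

By the power rule, an antiderivative is F(t) = -t**6/3 + 4*t**5/5 + 3*t**4/4 + 5*t.
Then F(4) - F(1) = (-5012/15) - (373/60) = -6807/20.

-6807/20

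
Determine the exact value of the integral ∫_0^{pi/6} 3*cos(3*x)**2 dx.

pi/4

Use the identity cos^2(3*x) = (1 + cos(6*x))/2.
An antiderivative is F(x) = 3*x/2 + sin(6*x)/4.
Then F(pi/6) - F(0) = (pi/4) - (0) = pi/4.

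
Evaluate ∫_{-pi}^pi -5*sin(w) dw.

0

An antiderivative is F(w) = 5*cos(w).
Then F(pi) - F(-pi) = (-5) - (-5) = 0.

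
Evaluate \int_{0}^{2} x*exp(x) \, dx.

1 + exp(2)

Integrate by parts once (u = x, dv = exp(x) dx).
An antiderivative is F(x) = (x - 1)*exp(x).
Then F(2) - F(0) = (exp(2)) - (-1) = 1 + exp(2).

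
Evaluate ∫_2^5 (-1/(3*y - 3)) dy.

-log(12)/3 + log(3)/3

An antiderivative is F(y) = -log(3*y - 3)/3.
Then F(5) - F(2) = (-log(12)/3) - (-log(3)/3) = -log(12)/3 + log(3)/3.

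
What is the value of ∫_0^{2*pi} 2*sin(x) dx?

0

An antiderivative is F(x) = -2*cos(x).
Then F(2*pi) - F(0) = (-2) - (-2) = 0.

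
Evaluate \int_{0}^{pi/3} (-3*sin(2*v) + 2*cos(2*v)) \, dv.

-9/4 + sqrt(3)/2

An antiderivative is F(v) = sin(2*v) + 3*cos(2*v)/2.
Then F(pi/3) - F(0) = (-3/4 + sqrt(3)/2) - (3/2) = -9/4 + sqrt(3)/2.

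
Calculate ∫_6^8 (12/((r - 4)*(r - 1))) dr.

-4*log(7) + 4*log(2) + 4*log(5)

Factor the denominator: r**2 - 5*r + 4 = (r - 1)(r - 4).
Partial fractions: 12/((r - 4)*(r - 1)) = -4/(r - 1) + 4/(r - 4).
An antiderivative is F(r) = 4*log(r - 4) - 4*log(r - 1).
Then F(8) - F(6) = (-4*log(7) + 8*log(2)) - (-4*log(5) + 4*log(2)) = -4*log(7) + 4*log(2) + 4*log(5).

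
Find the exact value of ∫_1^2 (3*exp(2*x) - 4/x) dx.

An antiderivative is F(x) = 3*exp(2*x)/2 - 4*log(x).
Then F(2) - F(1) = (-log(16) + 3*exp(4)/2) - (3*exp(2)/2) = -3*exp(2)/2 - log(16) + 3*exp(4)/2.

-3*exp(2)/2 - log(16) + 3*exp(4)/2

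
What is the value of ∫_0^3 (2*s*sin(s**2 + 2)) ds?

cos(2) - cos(11)

Let u = s**2 + 2, so du = 2*s ds. When s = 0, u = 2; when s = 3, u = 11.
The integral becomes ∫ sin(u) du from 2 to 11, with antiderivative -cos(u).
Back in s: F(s) = -cos(s**2 + 2).
Then F(3) - F(0) = (-cos(11)) - (-cos(2)) = cos(2) - cos(11).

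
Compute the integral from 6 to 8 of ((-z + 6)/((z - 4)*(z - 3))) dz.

Factor the denominator: z**2 - 7*z + 12 = (z - 3)(z - 4).
Partial fractions: (-z + 6)/((z - 4)*(z - 3)) = -3/(z - 3) + 2/(z - 4).
An antiderivative is F(z) = 2*log(z - 4) - 3*log(z - 3).
Then F(8) - F(6) = (-3*log(5) + 4*log(2)) - (log(4/27)) = -3*log(5) + 2*log(2) + 3*log(3).

-3*log(5) + 2*log(2) + 3*log(3)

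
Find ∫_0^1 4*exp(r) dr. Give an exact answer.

An antiderivative is F(r) = 4*exp(r).
Then F(1) - F(0) = (4*E) - (4) = -4 + 4*E.

-4 + 4*E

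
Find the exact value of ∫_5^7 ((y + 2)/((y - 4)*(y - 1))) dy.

Factor the denominator: y**2 - 5*y + 4 = (y - 1)(y - 4).
Partial fractions: (y + 2)/((y - 4)*(y - 1)) = -1/(y - 1) + 2/(y - 4).
An antiderivative is F(y) = 2*log(y - 4) - log(y - 1).
Then F(7) - F(5) = (log(3/2)) - (-log(4)) = log(6).

log(6)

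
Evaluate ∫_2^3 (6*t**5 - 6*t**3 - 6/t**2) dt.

By the power rule, an antiderivative is F(t) = t**6 - 3*t**4/2 + 6/t.
Then F(3) - F(2) = (1219/2) - (43) = 1133/2.

1133/2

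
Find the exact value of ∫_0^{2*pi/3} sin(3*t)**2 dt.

Use the identity sin^2(3*t) = (1 - cos(6*t))/2.
An antiderivative is F(t) = t/2 - sin(6*t)/12.
Then F(2*pi/3) - F(0) = (pi/3) - (0) = pi/3.

pi/3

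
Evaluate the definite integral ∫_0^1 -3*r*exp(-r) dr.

-3 + 6*exp(-1)

Integrate by parts once (u = r, dv = -3*exp(-r) dr).
An antiderivative is F(r) = (3*r + 3)*exp(-r).
Then F(1) - F(0) = (6*exp(-1)) - (3) = -3 + 6*exp(-1).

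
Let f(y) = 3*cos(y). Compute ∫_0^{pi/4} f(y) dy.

An antiderivative is F(y) = 3*sin(y).
Then F(pi/4) - F(0) = (3*sqrt(2)/2) - (0) = 3*sqrt(2)/2.

3*sqrt(2)/2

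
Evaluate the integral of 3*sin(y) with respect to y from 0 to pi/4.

3 - 3*sqrt(2)/2

An antiderivative is F(y) = -3*cos(y).
Then F(pi/4) - F(0) = (-3*sqrt(2)/2) - (-3) = 3 - 3*sqrt(2)/2.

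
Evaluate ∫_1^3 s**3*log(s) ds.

-5 + 81*log(3)/4

Integrate by parts once (u = ln s, dv = s**3 ds).
An antiderivative is F(s) = s**4*(4*log(s) - 1)/16.
Then F(3) - F(1) = (-81/16 + 81*log(3)/4) - (-1/16) = -5 + 81*log(3)/4.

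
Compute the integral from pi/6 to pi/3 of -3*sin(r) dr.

3/2 - 3*sqrt(3)/2

An antiderivative is F(r) = 3*cos(r).
Then F(pi/3) - F(pi/6) = (3/2) - (3*sqrt(3)/2) = 3/2 - 3*sqrt(3)/2.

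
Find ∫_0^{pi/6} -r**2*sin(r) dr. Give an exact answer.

-sqrt(3) - pi/6 + sqrt(3)*pi**2/72 + 2

Integrate by parts twice (u = r^2, dv = -sin(r) dr).
An antiderivative is F(r) = r**2*cos(r) - 2*r*sin(r) - 2*cos(r).
Then F(pi/6) - F(0) = (-sqrt(3) - pi/6 + sqrt(3)*pi**2/72) - (-2) = -sqrt(3) - pi/6 + sqrt(3)*pi**2/72 + 2.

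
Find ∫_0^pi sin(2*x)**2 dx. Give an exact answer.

Use the identity sin^2(2*x) = (1 - cos(4*x))/2.
An antiderivative is F(x) = x/2 - sin(4*x)/8.
Then F(pi) - F(0) = (pi/2) - (0) = pi/2.

pi/2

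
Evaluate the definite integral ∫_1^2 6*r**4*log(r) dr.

Integrate by parts once (u = ln r, dv = 6*r**4 dr).
An antiderivative is F(r) = 6*r**5*(5*log(r) - 1)/25.
Then F(2) - F(1) = (-192/25 + 192*log(2)/5) - (-6/25) = -186/25 + 192*log(2)/5.

-186/25 + 192*log(2)/5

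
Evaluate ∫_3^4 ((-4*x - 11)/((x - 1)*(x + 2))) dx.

Factor the denominator: x**2 + x - 2 = (x + 2)(x - 1).
Partial fractions: (-4*x - 11)/((x - 1)*(x + 2)) = 1/(x + 2) - 5/(x - 1).
An antiderivative is F(x) = -5*log(x - 1) + log(x + 2).
Then F(4) - F(3) = (log(2/81)) - (log(5/32)) = -4*log(3) - log(5) + 6*log(2).

-4*log(3) - log(5) + 6*log(2)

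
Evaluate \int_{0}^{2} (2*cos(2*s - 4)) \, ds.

sin(4)

Let u = 2*s - 4, so du = 2 ds. When s = 0, u = -4; when s = 2, u = 0.
The integral becomes ∫ cos(u) du from -4 to 0, with antiderivative sin(u).
Back in s: F(s) = sin(2*s - 4).
Then F(2) - F(0) = (0) - (-sin(4)) = sin(4).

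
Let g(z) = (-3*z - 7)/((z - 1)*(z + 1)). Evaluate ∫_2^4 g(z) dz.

Factor the denominator: z**2 - 1 = (z + 1)(z - 1).
Partial fractions: (-3*z - 7)/((z - 1)*(z + 1)) = 2/(z + 1) - 5/(z - 1).
An antiderivative is F(z) = -5*log(z - 1) + 2*log(z + 1).
Then F(4) - F(2) = (-5*log(3) + 2*log(5)) - (log(9)) = -7*log(3) + 2*log(5).

-7*log(3) + 2*log(5)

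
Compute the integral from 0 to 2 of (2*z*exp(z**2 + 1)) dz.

-exp(1) + exp(5)

Let u = z**2 + 1, so du = 2*z dz. When z = 0, u = 1; when z = 2, u = 5.
The integral becomes ∫ exp(u) du from 1 to 5, with antiderivative exp(u).
Back in z: F(z) = exp(z**2 + 1).
Then F(2) - F(0) = (exp(5)) - (exp(1)) = -exp(1) + exp(5).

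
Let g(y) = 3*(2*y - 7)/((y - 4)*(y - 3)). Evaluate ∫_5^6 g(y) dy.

log(27)

Factor the denominator: y**2 - 7*y + 12 = (y - 3)(y - 4).
Partial fractions: 3*(2*y - 7)/((y - 4)*(y - 3)) = 3/(y - 3) + 3/(y - 4).
An antiderivative is F(y) = 3*log(y - 4) + 3*log(y - 3).
Then F(6) - F(5) = (3*log(2) + 3*log(3)) - (log(8)) = log(27).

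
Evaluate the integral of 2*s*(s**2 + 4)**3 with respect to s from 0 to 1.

Let u = s**2 + 4, so du = 2*s ds. When s = 0, u = 4; when s = 1, u = 5.
The integral becomes ∫ u**3 du from 4 to 5, with antiderivative u**4/4.
Back in s: F(s) = (s**2 + 4)**4/4.
Then F(1) - F(0) = (625/4) - (64) = 369/4.

369/4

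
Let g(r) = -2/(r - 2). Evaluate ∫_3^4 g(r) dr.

-log(4)

An antiderivative is F(r) = -2*log(r - 2).
Then F(4) - F(3) = (-log(4)) - (0) = -log(4).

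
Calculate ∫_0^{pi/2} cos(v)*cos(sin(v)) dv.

Let u = sin(v), so du = cos(v) dv. When v = 0, u = 0; when v = pi/2, u = 1.
The integral becomes ∫ cos(u) du from 0 to 1, with antiderivative sin(u).
Back in v: F(v) = sin(sin(v)).
Then F(pi/2) - F(0) = (sin(1)) - (0) = sin(1).

sin(1)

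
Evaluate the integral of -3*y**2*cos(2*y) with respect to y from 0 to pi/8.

3*sqrt(2)*(-8*pi - pi**2 + 32)/256

Integrate by parts twice (u = y^2, dv = -3*cos(2*y) dy).
An antiderivative is F(y) = -3*y**2*sin(2*y)/2 - 3*y*cos(2*y)/2 + 3*sin(2*y)/4.
Then F(pi/8) - F(0) = (3*sqrt(2)*(-8*pi - pi**2 + 32)/256) - (0) = 3*sqrt(2)*(-8*pi - pi**2 + 32)/256.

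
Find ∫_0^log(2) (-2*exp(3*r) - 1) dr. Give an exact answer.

An antiderivative is F(r) = -2*exp(3*r)/3 - r.
Then F(log(2)) - F(0) = (-16/3 - log(2)) - (-2/3) = -14/3 - log(2).

-14/3 - log(2)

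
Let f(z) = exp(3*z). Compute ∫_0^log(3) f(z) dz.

26/3

Let u = exp(z), so du = exp(z) dz. When z = 0, u = 1; when z = log(3), u = 3.
The integral becomes ∫ u**2 du from 1 to 3, with antiderivative u**3/3.
Back in z: F(z) = exp(3*z)/3.
Then F(log(3)) - F(0) = (9) - (1/3) = 26/3.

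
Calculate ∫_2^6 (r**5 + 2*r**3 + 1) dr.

By the power rule, an antiderivative is F(r) = r**6/6 + r**4/2 + r.
Then F(6) - F(2) = (8430) - (62/3) = 25228/3.

25228/3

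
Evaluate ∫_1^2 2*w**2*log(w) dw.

-14/9 + 16*log(2)/3

Integrate by parts once (u = ln w, dv = 2*w**2 dw).
An antiderivative is F(w) = 2*w**3*(3*log(w) - 1)/9.
Then F(2) - F(1) = (-16/9 + 16*log(2)/3) - (-2/9) = -14/9 + 16*log(2)/3.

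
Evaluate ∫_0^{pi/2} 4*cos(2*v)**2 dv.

pi

Use the identity cos^2(2*v) = (1 + cos(4*v))/2.
An antiderivative is F(v) = 2*v + sin(4*v)/2.
Then F(pi/2) - F(0) = (pi) - (0) = pi.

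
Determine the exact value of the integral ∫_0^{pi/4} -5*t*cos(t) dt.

-5*sqrt(2)/2 - 5*sqrt(2)*pi/8 + 5

Integrate by parts once (u = t, dv = -5*cos(t) dt).
An antiderivative is F(t) = -5*t*sin(t) - 5*cos(t).
Then F(pi/4) - F(0) = (5*sqrt(2)*(-4 - pi)/8) - (-5) = -5*sqrt(2)/2 - 5*sqrt(2)*pi/8 + 5.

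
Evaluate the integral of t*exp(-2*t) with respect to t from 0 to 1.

(-3 + exp(2))*exp(-2)/4

Integrate by parts once (u = t, dv = exp(-2*t) dt).
An antiderivative is F(t) = (-2*t - 1)*exp(-2*t)/4.
Then F(1) - F(0) = (-3*exp(-2)/4) - (-1/4) = (-3 + exp(2))*exp(-2)/4.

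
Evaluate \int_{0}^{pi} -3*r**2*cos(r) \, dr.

6*pi

Integrate by parts twice (u = r^2, dv = -3*cos(r) dr).
An antiderivative is F(r) = -3*r**2*sin(r) - 6*r*cos(r) + 6*sin(r).
Then F(pi) - F(0) = (6*pi) - (0) = 6*pi.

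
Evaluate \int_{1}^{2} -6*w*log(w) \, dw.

Integrate by parts once (u = ln w, dv = -6*w dw).
An antiderivative is F(w) = -3*w**2*(2*log(w) - 1)/2.
Then F(2) - F(1) = (6 - 12*log(2)) - (3/2) = 9/2 - 12*log(2).

9/2 - 12*log(2)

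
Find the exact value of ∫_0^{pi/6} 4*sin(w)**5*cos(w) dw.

1/96

Let u = sin(w), so du = cos(w) dw. When w = 0, u = 0; when w = pi/6, u = 1/2.
The integral becomes 4·∫ u**5 du from 0 to 1/2, with antiderivative 2*u**6/3.
Back in w: F(w) = 2*sin(w)**6/3.
Then F(pi/6) - F(0) = (1/96) - (0) = 1/96.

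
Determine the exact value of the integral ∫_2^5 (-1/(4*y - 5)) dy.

-log(15)/4 + log(3)/4

An antiderivative is F(y) = -log(4*y - 5)/4.
Then F(5) - F(2) = (-log(15)/4) - (-log(3)/4) = -log(15)/4 + log(3)/4.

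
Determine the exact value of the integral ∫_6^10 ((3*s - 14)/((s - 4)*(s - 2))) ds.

Factor the denominator: s**2 - 6*s + 8 = (s - 2)(s - 4).
Partial fractions: (3*s - 14)/((s - 4)*(s - 2)) = 4/(s - 2) - 1/(s - 4).
An antiderivative is F(s) = -log(s - 4) + 4*log(s - 2).
Then F(10) - F(6) = (-log(3) + 11*log(2)) - (7*log(2)) = log(16/3).

log(16/3)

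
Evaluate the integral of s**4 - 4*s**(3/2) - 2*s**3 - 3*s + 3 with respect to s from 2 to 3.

By the power rule, an antiderivative is F(s) = -8*s**(5/2)/5 + s**5/5 - s**4/2 - 3*s**2/2 + 3*s.
Then F(3) - F(2) = (18/5 - 72*sqrt(3)/5) - (-32*sqrt(2)/5 - 8/5) = -72*sqrt(3)/5 + 26/5 + 32*sqrt(2)/5.

-72*sqrt(3)/5 + 26/5 + 32*sqrt(2)/5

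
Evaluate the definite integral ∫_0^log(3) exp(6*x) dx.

364/3

Let u = exp(x), so du = exp(x) dx. When x = 0, u = 1; when x = log(3), u = 3.
The integral becomes ∫ u**5 du from 1 to 3, with antiderivative u**6/6.
Back in x: F(x) = exp(6*x)/6.
Then F(log(3)) - F(0) = (243/2) - (1/6) = 364/3.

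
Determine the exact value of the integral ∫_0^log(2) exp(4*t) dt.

Let u = exp(t), so du = exp(t) dt. When t = 0, u = 1; when t = log(2), u = 2.
The integral becomes ∫ u**3 du from 1 to 2, with antiderivative u**4/4.
Back in t: F(t) = exp(4*t)/4.
Then F(log(2)) - F(0) = (4) - (1/4) = 15/4.

15/4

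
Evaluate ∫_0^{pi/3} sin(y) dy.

1/2

An antiderivative is F(y) = -cos(y).
Then F(pi/3) - F(0) = (-1/2) - (-1) = 1/2.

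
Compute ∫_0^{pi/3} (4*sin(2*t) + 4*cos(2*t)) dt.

An antiderivative is F(t) = 2*sin(2*t) - 2*cos(2*t).
Then F(pi/3) - F(0) = (1 + sqrt(3)) - (-2) = sqrt(3) + 3.

sqrt(3) + 3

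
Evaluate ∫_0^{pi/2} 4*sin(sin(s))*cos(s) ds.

4 - 4*cos(1)

Let u = sin(s), so du = cos(s) ds. When s = 0, u = 0; when s = pi/2, u = 1.
The integral becomes 4·∫ sin(u) du from 0 to 1, with antiderivative -4*cos(u).
Back in s: F(s) = -4*cos(sin(s)).
Then F(pi/2) - F(0) = (-4*cos(1)) - (-4) = 4 - 4*cos(1).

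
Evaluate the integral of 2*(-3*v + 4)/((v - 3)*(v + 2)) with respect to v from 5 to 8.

Factor the denominator: v**2 - v - 6 = (v + 2)(v - 3).
Partial fractions: 2*(-3*v + 4)/((v - 3)*(v + 2)) = -4/(v + 2) - 2/(v - 3).
An antiderivative is F(v) = -2*log(v - 3) - 4*log(v + 2).
Then F(8) - F(5) = (-6*log(5) - 4*log(2)) - (-4*log(7) - 2*log(2)) = -6*log(5) - 2*log(2) + 4*log(7).

-6*log(5) - 2*log(2) + 4*log(7)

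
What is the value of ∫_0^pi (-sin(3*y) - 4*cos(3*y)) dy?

An antiderivative is F(y) = -4*sin(3*y)/3 + cos(3*y)/3.
Then F(pi) - F(0) = (-1/3) - (1/3) = -2/3.

-2/3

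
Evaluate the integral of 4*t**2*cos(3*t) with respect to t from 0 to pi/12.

Integrate by parts twice (u = t^2, dv = 4*cos(3*t) dt).
An antiderivative is F(t) = 4*t**2*sin(3*t)/3 + 8*t*cos(3*t)/9 - 8*sin(3*t)/27.
Then F(pi/12) - F(0) = (sqrt(2)*(-32 + pi**2 + 8*pi)/216) - (0) = sqrt(2)*(-32 + pi**2 + 8*pi)/216.

sqrt(2)*(-32 + pi**2 + 8*pi)/216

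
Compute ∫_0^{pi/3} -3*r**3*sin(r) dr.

-3*pi - sqrt(3)*pi**2/2 + pi**3/18 + 9*sqrt(3)

Integrate by parts 3 times (u = r^3, dv = -3*sin(r) dr).
An antiderivative is F(r) = 3*r**3*cos(r) - 9*r**2*sin(r) - 18*r*cos(r) + 18*sin(r).
Then F(pi/3) - F(0) = (-3*pi - sqrt(3)*pi**2/2 + pi**3/18 + 9*sqrt(3)) - (0) = -3*pi - sqrt(3)*pi**2/2 + pi**3/18 + 9*sqrt(3).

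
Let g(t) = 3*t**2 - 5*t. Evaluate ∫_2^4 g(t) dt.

By the power rule, an antiderivative is F(t) = t**3 - 5*t**2/2.
Then F(4) - F(2) = (24) - (-2) = 26.

26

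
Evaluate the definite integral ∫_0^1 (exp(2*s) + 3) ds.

An antiderivative is F(s) = exp(2*s)/2 + 3*s.
Then F(1) - F(0) = (3 + exp(2)/2) - (1/2) = 5/2 + exp(2)/2.

5/2 + exp(2)/2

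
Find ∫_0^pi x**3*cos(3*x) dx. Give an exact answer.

Integrate by parts 3 times (u = x^3, dv = cos(3*x) dx).
An antiderivative is F(x) = x**3*sin(3*x)/3 + x**2*cos(3*x)/3 - 2*x*sin(3*x)/9 - 2*cos(3*x)/27.
Then F(pi) - F(0) = (2/27 - pi**2/3) - (-2/27) = 4/27 - pi**2/3.

4/27 - pi**2/3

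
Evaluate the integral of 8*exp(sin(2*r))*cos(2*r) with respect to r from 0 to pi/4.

-4 + 4*E

Let u = sin(2*r), so du = 2*cos(2*r) dr. When r = 0, u = 0; when r = pi/4, u = 1.
The integral becomes 4·∫ exp(u) du from 0 to 1, with antiderivative 4*exp(u).
Back in r: F(r) = 4*exp(sin(2*r)).
Then F(pi/4) - F(0) = (4*E) - (4) = -4 + 4*E.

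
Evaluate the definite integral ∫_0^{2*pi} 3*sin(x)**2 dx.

Use the identity sin^2(x) = (1 - cos(2*x))/2.
An antiderivative is F(x) = 3*x/2 - 3*sin(2*x)/4.
Then F(2*pi) - F(0) = (3*pi) - (0) = 3*pi.

3*pi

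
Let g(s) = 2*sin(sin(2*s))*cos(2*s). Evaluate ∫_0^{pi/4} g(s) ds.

1 - cos(1)

Let u = sin(2*s), so du = 2*cos(2*s) ds. When s = 0, u = 0; when s = pi/4, u = 1.
The integral becomes ∫ sin(u) du from 0 to 1, with antiderivative -cos(u).
Back in s: F(s) = -cos(sin(2*s)).
Then F(pi/4) - F(0) = (-cos(1)) - (-1) = 1 - cos(1).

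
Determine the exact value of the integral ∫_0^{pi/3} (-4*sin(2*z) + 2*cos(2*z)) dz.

An antiderivative is F(z) = sin(2*z) + 2*cos(2*z).
Then F(pi/3) - F(0) = (-1 + sqrt(3)/2) - (2) = -3 + sqrt(3)/2.

-3 + sqrt(3)/2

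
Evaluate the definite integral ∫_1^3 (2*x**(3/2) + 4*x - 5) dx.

26/5 + 36*sqrt(3)/5

By the power rule, an antiderivative is F(x) = 4*x**(5/2)/5 + 2*x**2 - 5*x.
Then F(3) - F(1) = (3 + 36*sqrt(3)/5) - (-11/5) = 26/5 + 36*sqrt(3)/5.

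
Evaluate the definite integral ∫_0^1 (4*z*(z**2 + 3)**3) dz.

Let u = z**2 + 3, so du = 2*z dz. When z = 0, u = 3; when z = 1, u = 4.
The integral becomes 2·∫ u**3 du from 3 to 4, with antiderivative u**4/2.
Back in z: F(z) = (z**2 + 3)**4/2.
Then F(1) - F(0) = (128) - (81/2) = 175/2.

175/2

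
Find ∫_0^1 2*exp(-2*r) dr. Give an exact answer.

1 - exp(-2)

An antiderivative is F(r) = -exp(-2*r).
Then F(1) - F(0) = (-exp(-2)) - (-1) = 1 - exp(-2).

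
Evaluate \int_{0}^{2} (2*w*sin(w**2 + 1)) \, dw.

Let u = w**2 + 1, so du = 2*w dw. When w = 0, u = 1; when w = 2, u = 5.
The integral becomes ∫ sin(u) du from 1 to 5, with antiderivative -cos(u).
Back in w: F(w) = -cos(w**2 + 1).
Then F(2) - F(0) = (-cos(5)) - (-cos(1)) = -cos(5) + cos(1).

-cos(5) + cos(1)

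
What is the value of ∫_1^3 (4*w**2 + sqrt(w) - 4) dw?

By the power rule, an antiderivative is F(w) = 2*w**(3/2)/3 + 4*w**3/3 - 4*w.
Then F(3) - F(1) = (2*sqrt(3) + 24) - (-2) = 2*sqrt(3) + 26.

2*sqrt(3) + 26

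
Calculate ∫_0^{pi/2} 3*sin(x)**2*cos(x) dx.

Let u = sin(x), so du = cos(x) dx. When x = 0, u = 0; when x = pi/2, u = 1.
The integral becomes 3·∫ u**2 du from 0 to 1, with antiderivative u**3.
Back in x: F(x) = sin(x)**3.
Then F(pi/2) - F(0) = (1) - (0) = 1.

1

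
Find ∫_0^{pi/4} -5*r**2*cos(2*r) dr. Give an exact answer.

5/4 - 5*pi**2/32

Integrate by parts twice (u = r^2, dv = -5*cos(2*r) dr).
An antiderivative is F(r) = -5*r**2*sin(2*r)/2 - 5*r*cos(2*r)/2 + 5*sin(2*r)/4.
Then F(pi/4) - F(0) = (5/4 - 5*pi**2/32) - (0) = 5/4 - 5*pi**2/32.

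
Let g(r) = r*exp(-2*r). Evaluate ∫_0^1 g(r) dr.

(-3 + exp(2))*exp(-2)/4

Integrate by parts once (u = r, dv = exp(-2*r) dr).
An antiderivative is F(r) = (-2*r - 1)*exp(-2*r)/4.
Then F(1) - F(0) = (-3*exp(-2)/4) - (-1/4) = (-3 + exp(2))*exp(-2)/4.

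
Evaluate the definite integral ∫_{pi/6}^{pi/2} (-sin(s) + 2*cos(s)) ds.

1 - sqrt(3)/2

An antiderivative is F(s) = 2*sin(s) + cos(s).
Then F(pi/2) - F(pi/6) = (2) - (sqrt(3)/2 + 1) = 1 - sqrt(3)/2.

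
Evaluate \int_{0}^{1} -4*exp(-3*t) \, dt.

-4/3 + 4*exp(-3)/3

An antiderivative is F(t) = 4*exp(-3*t)/3.
Then F(1) - F(0) = (4*exp(-3)/3) - (4/3) = -4/3 + 4*exp(-3)/3.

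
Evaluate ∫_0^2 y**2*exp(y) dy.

-2 + 2*exp(2)

Integrate by parts twice (u = y^2, dv = exp(y) dy).
An antiderivative is F(y) = (y**2 - 2*y + 2)*exp(y).
Then F(2) - F(0) = (2*exp(2)) - (2) = -2 + 2*exp(2).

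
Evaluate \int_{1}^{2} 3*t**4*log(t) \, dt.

Integrate by parts once (u = ln t, dv = 3*t**4 dt).
An antiderivative is F(t) = 3*t**5*(5*log(t) - 1)/25.
Then F(2) - F(1) = (-96/25 + 96*log(2)/5) - (-3/25) = -93/25 + 96*log(2)/5.

-93/25 + 96*log(2)/5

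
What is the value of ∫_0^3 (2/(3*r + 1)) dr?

2*log(10)/3

An antiderivative is F(r) = 2*log(3*r + 1)/3.
Then F(3) - F(0) = (2*log(10)/3) - (0) = 2*log(10)/3.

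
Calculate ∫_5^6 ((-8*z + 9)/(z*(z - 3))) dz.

-8*log(3) + 2*log(2) + 3*log(5)

Factor the denominator: z**2 - 3*z = z(z - 3).
Partial fractions: (-8*z + 9)/(z*(z - 3)) = -3/z - 5/(z - 3).
An antiderivative is F(z) = -3*log(z) - 5*log(z - 3).
Then F(6) - F(5) = (-8*log(3) - 3*log(2)) - (-3*log(5) - 5*log(2)) = -8*log(3) + 2*log(2) + 3*log(5).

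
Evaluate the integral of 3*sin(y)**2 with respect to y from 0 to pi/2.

3*pi/4

Use the identity sin^2(y) = (1 - cos(2*y))/2.
An antiderivative is F(y) = 3*y/2 - 3*sin(2*y)/4.
Then F(pi/2) - F(0) = (3*pi/4) - (0) = 3*pi/4.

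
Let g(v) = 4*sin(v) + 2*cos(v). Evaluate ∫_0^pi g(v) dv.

8

An antiderivative is F(v) = 2*sin(v) - 4*cos(v).
Then F(pi) - F(0) = (4) - (-4) = 8.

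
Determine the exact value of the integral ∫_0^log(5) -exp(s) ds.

-4

An antiderivative is F(s) = -exp(s).
Then F(log(5)) - F(0) = (-5) - (-1) = -4.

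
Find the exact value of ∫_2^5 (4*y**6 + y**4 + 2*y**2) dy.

By the power rule, an antiderivative is F(y) = 4*y**7/7 + y**5/5 + 2*y**3/3.
Then F(5) - F(2) = (952375/21) - (8912/105) = 1584321/35.

1584321/35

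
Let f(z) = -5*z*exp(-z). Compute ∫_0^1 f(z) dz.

Integrate by parts once (u = z, dv = -5*exp(-z) dz).
An antiderivative is F(z) = (5*z + 5)*exp(-z).
Then F(1) - F(0) = (10*exp(-1)) - (5) = -5 + 10*exp(-1).

-5 + 10*exp(-1)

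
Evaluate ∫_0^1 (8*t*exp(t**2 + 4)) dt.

-4*(1 - exp(1))*exp(4)

Let u = t**2 + 4, so du = 2*t dt. When t = 0, u = 4; when t = 1, u = 5.
The integral becomes 4·∫ exp(u) du from 4 to 5, with antiderivative 4*exp(u).
Back in t: F(t) = 4*exp(t**2 + 4).
Then F(1) - F(0) = (4*exp(5)) - (4*exp(4)) = -4*(1 - exp(1))*exp(4).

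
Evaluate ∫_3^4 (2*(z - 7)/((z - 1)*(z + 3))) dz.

-8*log(3) - 2*log(2) + 5*log(7)

Factor the denominator: z**2 + 2*z - 3 = (z + 3)(z - 1).
Partial fractions: 2*(z - 7)/((z - 1)*(z + 3)) = 5/(z + 3) - 3/(z - 1).
An antiderivative is F(z) = -3*log(z - 1) + 5*log(z + 3).
Then F(4) - F(3) = (-3*log(3) + 5*log(7)) - (2*log(2) + 5*log(3)) = -8*log(3) - 2*log(2) + 5*log(7).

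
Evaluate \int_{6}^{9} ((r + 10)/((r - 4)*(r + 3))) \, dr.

Factor the denominator: r**2 - r - 12 = (r + 3)(r - 4).
Partial fractions: (r + 10)/((r - 4)*(r + 3)) = -1/(r + 3) + 2/(r - 4).
An antiderivative is F(r) = 2*log(r - 4) - log(r + 3).
Then F(9) - F(6) = (log(25/12)) - (log(4/9)) = log(75/16).

log(75/16)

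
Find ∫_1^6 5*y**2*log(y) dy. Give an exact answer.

-1075/9 + 360*log(2) + 360*log(3)

Integrate by parts once (u = ln y, dv = 5*y**2 dy).
An antiderivative is F(y) = 5*y**3*(3*log(y) - 1)/9.
Then F(6) - F(1) = (-120 + 360*log(2) + 360*log(3)) - (-5/9) = -1075/9 + 360*log(2) + 360*log(3).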